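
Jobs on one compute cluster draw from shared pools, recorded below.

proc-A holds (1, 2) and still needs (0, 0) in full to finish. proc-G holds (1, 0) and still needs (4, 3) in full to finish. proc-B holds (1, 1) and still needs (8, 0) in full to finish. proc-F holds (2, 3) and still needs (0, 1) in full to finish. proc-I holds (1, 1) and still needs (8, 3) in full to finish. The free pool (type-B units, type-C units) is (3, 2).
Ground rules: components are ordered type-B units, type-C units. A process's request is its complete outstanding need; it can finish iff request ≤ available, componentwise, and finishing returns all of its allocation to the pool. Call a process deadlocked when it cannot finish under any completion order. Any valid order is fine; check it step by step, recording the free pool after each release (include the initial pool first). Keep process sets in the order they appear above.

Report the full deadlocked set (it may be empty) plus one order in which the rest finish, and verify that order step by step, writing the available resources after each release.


Deadlocked set: proc-B and proc-I.
Key observation: type-B units is the bottleneck — with proc-F, proc-A, proc-G done the pool holds (7, 7), short of every remaining need.
One completion order for the rest: proc-F, proc-A, proc-G. Check, step by step:
  pool = (3, 2)
  proc-F: need (0, 1) fits (3, 2); releases (2, 3), pool now (5, 5)
  proc-A: need (0, 0) fits (5, 5); releases (1, 2), pool now (6, 7)
  proc-G: need (4, 3) fits (6, 7); releases (1, 0), pool now (7, 7)
None of the blocked processes ever fits:
  proc-B still needs (8, 0) but only (7, 7) is free — short on type-B units
  proc-I still needs (8, 3) but only (7, 7) is free — short on type-B units


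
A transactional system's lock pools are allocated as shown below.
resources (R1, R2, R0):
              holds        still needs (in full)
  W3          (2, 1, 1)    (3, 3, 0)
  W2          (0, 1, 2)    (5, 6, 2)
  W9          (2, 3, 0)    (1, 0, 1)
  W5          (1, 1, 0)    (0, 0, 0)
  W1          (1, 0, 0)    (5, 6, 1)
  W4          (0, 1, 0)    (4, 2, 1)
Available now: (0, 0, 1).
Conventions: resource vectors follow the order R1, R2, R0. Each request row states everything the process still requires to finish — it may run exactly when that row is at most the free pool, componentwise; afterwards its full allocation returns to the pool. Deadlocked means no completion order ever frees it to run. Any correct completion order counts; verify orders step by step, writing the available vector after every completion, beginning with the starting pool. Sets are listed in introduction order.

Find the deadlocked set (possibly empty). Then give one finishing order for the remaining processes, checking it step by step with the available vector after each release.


No process is deadlocked.
Key observation: there is always a runnable process — W5 first — so the state unwinds completely.
A valid finishing order for the others: W5, W9, W3, W4, W1, W2. Check, step by step:
  pool = (0, 0, 1)
  run W5 (needs (0, 0, 0), free (0, 0, 1)); after release of (1, 1, 0) the pool is (1, 1, 1)
  run W9 (needs (1, 0, 1), free (1, 1, 1)); after release of (2, 3, 0) the pool is (3, 4, 1)
  run W3 (needs (3, 3, 0), free (3, 4, 1)); after release of (2, 1, 1) the pool is (5, 5, 2)
  run W4 (needs (4, 2, 1), free (5, 5, 2)); after release of (0, 1, 0) the pool is (5, 6, 2)
  run W1 (needs (5, 6, 1), free (5, 6, 2)); after release of (1, 0, 0) the pool is (6, 6, 2)
  run W2 (needs (5, 6, 2), free (6, 6, 2)); after release of (0, 1, 2) the pool is (6, 7, 4)


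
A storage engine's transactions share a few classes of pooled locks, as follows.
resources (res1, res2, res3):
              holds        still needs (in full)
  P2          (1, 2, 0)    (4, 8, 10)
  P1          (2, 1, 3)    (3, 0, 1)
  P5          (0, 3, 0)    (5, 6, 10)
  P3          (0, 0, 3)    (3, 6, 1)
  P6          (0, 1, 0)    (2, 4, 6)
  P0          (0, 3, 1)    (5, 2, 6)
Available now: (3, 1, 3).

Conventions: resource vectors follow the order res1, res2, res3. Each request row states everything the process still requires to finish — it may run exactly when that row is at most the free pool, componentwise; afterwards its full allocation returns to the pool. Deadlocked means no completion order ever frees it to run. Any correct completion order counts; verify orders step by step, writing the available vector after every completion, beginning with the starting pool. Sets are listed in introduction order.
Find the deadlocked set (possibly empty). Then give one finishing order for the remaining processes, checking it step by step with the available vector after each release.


Nothing here is deadlocked.
Key observation: P1 can run right away; the returned allocation unlocks the remaining processes in turn.
One completion order for the rest: P1, P0, P6, P3, P5, P2. Check, step by step:
  pool = (3, 1, 3)
  run P1 (needs (3, 0, 1), free (3, 1, 3)); after release of (2, 1, 3) the pool is (5, 2, 6)
  run P0 (needs (5, 2, 6), free (5, 2, 6)); after release of (0, 3, 1) the pool is (5, 5, 7)
  run P6 (needs (2, 4, 6), free (5, 5, 7)); after release of (0, 1, 0) the pool is (5, 6, 7)
  run P3 (needs (3, 6, 1), free (5, 6, 7)); after release of (0, 0, 3) the pool is (5, 6, 10)
  run P5 (needs (5, 6, 10), free (5, 6, 10)); after release of (0, 3, 0) the pool is (5, 9, 10)
  run P2 (needs (4, 8, 10), free (5, 9, 10)); after release of (1, 2, 0) the pool is (6, 11, 10)


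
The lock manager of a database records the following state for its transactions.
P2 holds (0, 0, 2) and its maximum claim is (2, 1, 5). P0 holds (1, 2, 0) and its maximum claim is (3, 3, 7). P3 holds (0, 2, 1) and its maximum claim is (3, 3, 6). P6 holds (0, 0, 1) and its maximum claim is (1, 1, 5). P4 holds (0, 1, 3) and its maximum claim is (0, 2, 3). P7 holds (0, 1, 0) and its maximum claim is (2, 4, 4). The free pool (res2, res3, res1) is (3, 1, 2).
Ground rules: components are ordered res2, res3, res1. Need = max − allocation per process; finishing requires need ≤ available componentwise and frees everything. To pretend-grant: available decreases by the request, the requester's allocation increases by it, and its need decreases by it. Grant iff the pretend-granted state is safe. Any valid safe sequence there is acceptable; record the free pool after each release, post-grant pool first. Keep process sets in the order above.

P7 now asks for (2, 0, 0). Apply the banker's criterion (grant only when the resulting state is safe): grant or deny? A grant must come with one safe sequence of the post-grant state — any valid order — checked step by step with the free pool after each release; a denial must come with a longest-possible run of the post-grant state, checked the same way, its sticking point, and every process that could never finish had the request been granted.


DENY — the pretend-granted state is unsafe.
Key observation: after P4, P6 the pool peaks at (1, 2, 6), and each blocked process is short somewhere: P2 on res2; P0 on res2, res1; P3 on res2; P7 on res3.
Pretend the grant happened; the run P4, P6 goes as far as possible. Step-by-step check:
  pool = (1, 1, 2)
  P4 needs (0, 1, 0) <= (1, 1, 2) -> finishes; pool += (0, 1, 3) = (1, 2, 5)
  P6 needs (1, 1, 4) <= (1, 2, 5) -> finishes; pool += (0, 0, 1) = (1, 2, 6)
  P2 cannot run: need (2, 1, 3) vs free (1, 2, 6) (insufficient res2)
  P0 cannot run: need (2, 1, 7) vs free (1, 2, 6) (insufficient res2 and res1)
  P3 cannot run: need (3, 1, 5) vs free (1, 2, 6) (insufficient res2)
  P7 cannot run: need (0, 3, 4) vs free (1, 2, 6) (insufficient res3)
Processes that could never finish after the grant: P2, P0, P3 and P7.


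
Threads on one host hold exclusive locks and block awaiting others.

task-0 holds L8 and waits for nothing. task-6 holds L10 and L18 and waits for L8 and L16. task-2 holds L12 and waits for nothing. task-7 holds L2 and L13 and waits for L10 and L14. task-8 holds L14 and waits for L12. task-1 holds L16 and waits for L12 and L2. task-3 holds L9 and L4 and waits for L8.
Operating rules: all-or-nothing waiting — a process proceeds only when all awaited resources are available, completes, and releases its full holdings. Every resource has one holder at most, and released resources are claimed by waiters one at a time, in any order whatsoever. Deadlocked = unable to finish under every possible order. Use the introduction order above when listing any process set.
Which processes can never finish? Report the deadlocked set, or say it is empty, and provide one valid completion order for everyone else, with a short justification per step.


Deadlocked set: task-6, task-7 and task-1.
Key observation: the wait chain closes on itself along task-6 -> task-1 -> task-7 -> task-6; no other process is dragged down with it.
A valid finishing order for the others: task-2, task-0, task-3, task-8.
Walking it through:
  run task-2 (it waits on nothing); releases L12
  run task-0 (it waits on nothing); releases L8
  task-3: everything it awaited (L8) is free; runs, freeing L9 and L4
  task-8: everything it awaited (L12) is free; runs, freeing L14


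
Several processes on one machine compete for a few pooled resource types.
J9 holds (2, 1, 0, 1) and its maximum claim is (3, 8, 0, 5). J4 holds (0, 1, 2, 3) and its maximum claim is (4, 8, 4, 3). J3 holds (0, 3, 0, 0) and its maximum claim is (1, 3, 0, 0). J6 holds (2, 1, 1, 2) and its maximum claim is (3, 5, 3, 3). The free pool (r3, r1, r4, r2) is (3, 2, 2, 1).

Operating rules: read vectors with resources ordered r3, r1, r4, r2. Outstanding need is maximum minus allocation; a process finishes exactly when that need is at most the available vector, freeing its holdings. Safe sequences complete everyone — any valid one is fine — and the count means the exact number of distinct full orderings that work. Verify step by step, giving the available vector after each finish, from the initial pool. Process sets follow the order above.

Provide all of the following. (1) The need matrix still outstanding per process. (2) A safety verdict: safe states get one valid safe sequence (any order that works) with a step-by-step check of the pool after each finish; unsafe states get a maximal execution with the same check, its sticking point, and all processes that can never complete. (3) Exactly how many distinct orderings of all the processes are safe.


(1) Remaining need (order r3, r1, r4, r2):
  J9: (1, 7, 0, 4)
  J4: (4, 7, 2, 0)
  J3: (1, 0, 0, 0)
  J6: (1, 4, 2, 1)
(2) The state is UNSAFE.
Key observation: no order helps: past J3, J6, the free pool tops out at (5, 6, 3, 3), below what each blocked process needs in r1.
Going as far as possible: J3, J6; after that, nothing fits. Check, step by step:
  pool = (3, 2, 2, 1)
  run J3 (needs (1, 0, 0, 0), free (3, 2, 2, 1)); after release of (0, 3, 0, 0) the pool is (3, 5, 2, 1)
  run J6 (needs (1, 4, 2, 1), free (3, 5, 2, 1)); after release of (2, 1, 1, 2) the pool is (5, 6, 3, 3)
  J9 cannot run: need (1, 7, 0, 4) vs free (5, 6, 3, 3) (insufficient r1 and r2)
  J4 cannot run: need (4, 7, 2, 0) vs free (5, 6, 3, 3) (insufficient r1)
Permanently blocked: J9 and J4.
(3) Exactly 0 of the possible complete orderings are safe sequences.


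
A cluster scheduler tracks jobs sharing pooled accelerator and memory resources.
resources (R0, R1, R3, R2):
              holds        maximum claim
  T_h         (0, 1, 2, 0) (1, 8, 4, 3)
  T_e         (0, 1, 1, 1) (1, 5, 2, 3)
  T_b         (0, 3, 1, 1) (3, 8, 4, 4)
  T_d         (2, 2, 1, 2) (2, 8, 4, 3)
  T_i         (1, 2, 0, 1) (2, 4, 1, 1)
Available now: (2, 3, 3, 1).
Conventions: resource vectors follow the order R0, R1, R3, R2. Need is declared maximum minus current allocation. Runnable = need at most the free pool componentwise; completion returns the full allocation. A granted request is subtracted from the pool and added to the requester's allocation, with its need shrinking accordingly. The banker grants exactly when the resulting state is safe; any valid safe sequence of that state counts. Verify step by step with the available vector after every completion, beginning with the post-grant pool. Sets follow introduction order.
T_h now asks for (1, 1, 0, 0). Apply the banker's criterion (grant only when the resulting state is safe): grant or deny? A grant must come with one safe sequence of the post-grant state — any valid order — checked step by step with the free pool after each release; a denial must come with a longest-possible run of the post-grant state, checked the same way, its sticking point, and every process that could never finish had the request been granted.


DENY. Granting would leave the state unsafe.
Key observation: after T_i, T_e the pool peaks at (2, 5, 4, 3), and each blocked process is short somewhere: T_h on R1; T_b on R0; T_d on R1.
On the post-grant state, T_i, T_e is a maximal run — nothing extends it. Step-by-step check:
  pool = (1, 2, 3, 1)
  T_i: need (1, 2, 1, 0) fits (1, 2, 3, 1); releases (1, 2, 0, 1), pool now (2, 4, 3, 2)
  T_e: need (1, 4, 1, 2) fits (2, 4, 3, 2); releases (0, 1, 1, 1), pool now (2, 5, 4, 3)
  blocked: T_h wants (0, 6, 2, 3), pool (2, 5, 4, 3) — not enough R1
  blocked: T_b wants (3, 5, 3, 3), pool (2, 5, 4, 3) — not enough R0
  blocked: T_d wants (0, 6, 3, 1), pool (2, 5, 4, 3) — not enough R1
Had the request been granted, T_h, T_b and T_d could never finish.


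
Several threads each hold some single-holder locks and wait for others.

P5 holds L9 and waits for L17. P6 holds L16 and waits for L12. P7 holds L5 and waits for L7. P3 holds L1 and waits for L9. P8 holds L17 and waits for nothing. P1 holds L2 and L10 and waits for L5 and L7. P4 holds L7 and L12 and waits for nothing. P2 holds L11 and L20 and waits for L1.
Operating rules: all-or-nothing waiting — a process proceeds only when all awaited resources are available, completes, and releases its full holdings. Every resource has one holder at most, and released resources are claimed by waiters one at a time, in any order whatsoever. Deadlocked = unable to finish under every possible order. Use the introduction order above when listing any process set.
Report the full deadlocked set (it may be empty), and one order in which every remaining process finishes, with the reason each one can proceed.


The deadlocked set is empty.
Key observation: no waiting chain loops back on itself — every chain ends at a process that waits on nothing, so everyone eventually runs.
A valid finishing order for the others: P8, P4, P7, P5, P6, P3, P2, P1.
Check, step by step:
  P8: no waits; runs immediately, freeing L17
  P4: no waits; runs immediately, freeing L7 and L12
  run P7 (all its waits — L7 — are resolved); releases L5
  run P5 (all its waits — L17 — are resolved); releases L9
  run P6 (all its waits — L12 — are resolved); releases L16
  run P3 (all its waits — L9 — are resolved); releases L1
  run P2 (all its waits — L1 — are resolved); releases L11 and L20
  run P1 (all its waits — L5 and L7 — are resolved); releases L2 and L10


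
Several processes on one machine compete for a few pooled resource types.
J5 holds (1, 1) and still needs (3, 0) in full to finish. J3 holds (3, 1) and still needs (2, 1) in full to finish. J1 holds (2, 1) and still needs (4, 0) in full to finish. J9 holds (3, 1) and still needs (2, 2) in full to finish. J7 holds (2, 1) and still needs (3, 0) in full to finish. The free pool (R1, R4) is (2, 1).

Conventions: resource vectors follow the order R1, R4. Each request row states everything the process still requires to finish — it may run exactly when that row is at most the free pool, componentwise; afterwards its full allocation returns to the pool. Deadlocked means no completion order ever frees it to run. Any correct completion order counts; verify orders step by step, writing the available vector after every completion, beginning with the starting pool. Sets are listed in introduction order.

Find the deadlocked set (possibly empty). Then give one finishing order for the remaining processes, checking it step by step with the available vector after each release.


Nothing here is deadlocked.
Key observation: beginning at J3, releases accumulate fast enough that every process eventually fits.
A valid finishing order for the others: J3, J5, J9, J7, J1. Step-by-step check:
  pool = (2, 1)
  run J3 (needs (2, 1), free (2, 1)); after release of (3, 1) the pool is (5, 2)
  run J5 (needs (3, 0), free (5, 2)); after release of (1, 1) the pool is (6, 3)
  run J9 (needs (2, 2), free (6, 3)); after release of (3, 1) the pool is (9, 4)
  run J7 (needs (3, 0), free (9, 4)); after release of (2, 1) the pool is (11, 5)
  run J1 (needs (4, 0), free (11, 5)); after release of (2, 1) the pool is (13, 6)


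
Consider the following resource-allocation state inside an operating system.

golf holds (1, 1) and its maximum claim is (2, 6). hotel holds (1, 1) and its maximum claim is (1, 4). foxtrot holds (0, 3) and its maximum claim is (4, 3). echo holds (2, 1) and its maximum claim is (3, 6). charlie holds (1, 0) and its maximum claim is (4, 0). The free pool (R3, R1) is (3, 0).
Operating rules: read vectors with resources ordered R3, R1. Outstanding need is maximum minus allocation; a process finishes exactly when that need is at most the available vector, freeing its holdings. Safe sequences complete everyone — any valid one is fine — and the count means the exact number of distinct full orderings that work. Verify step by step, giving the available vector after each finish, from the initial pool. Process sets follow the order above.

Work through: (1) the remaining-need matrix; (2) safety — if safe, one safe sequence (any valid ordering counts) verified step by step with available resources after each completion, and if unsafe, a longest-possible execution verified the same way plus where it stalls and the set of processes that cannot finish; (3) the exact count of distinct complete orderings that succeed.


(1) Outstanding need per process (order R3, R1):
  golf: (1, 5)
  hotel: (0, 3)
  foxtrot: (4, 0)
  echo: (1, 5)
  charlie: (3, 0)
(2) UNSAFE — no complete ordering exists.
Key observation: charlie, foxtrot, hotel can finish, but then (5, 4) is all there is, and the blocked group's R1 demands exceed it.
Going as far as possible: charlie, foxtrot, hotel; after that, nothing fits. Step-by-step check:
  pool = (3, 0)
  charlie needs (3, 0) <= (3, 0) -> finishes; pool += (1, 0) = (4, 0)
  foxtrot needs (4, 0) <= (4, 0) -> finishes; pool += (0, 3) = (4, 3)
  hotel needs (0, 3) <= (4, 3) -> finishes; pool += (1, 1) = (5, 4)
  blocked: golf wants (1, 5), pool (5, 4) — not enough R1
  blocked: echo wants (1, 5), pool (5, 4) — not enough R1
Never able to finish: golf and echo.
(3) Exactly 0 of the possible complete orderings are safe sequences.


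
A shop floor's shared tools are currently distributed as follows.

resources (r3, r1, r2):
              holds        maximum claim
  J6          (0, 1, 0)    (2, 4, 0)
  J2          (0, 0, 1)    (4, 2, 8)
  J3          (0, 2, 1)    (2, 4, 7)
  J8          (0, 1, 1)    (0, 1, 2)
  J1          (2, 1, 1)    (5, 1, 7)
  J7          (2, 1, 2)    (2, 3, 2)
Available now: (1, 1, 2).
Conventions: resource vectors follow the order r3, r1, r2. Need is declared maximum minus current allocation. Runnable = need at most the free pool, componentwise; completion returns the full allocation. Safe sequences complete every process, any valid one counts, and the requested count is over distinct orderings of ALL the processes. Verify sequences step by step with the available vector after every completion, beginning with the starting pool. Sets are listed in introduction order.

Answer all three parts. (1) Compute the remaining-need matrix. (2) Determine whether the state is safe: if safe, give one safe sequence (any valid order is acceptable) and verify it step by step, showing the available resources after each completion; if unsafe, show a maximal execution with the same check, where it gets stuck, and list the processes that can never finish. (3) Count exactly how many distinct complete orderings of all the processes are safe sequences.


(1) Need matrix, components ordered r3, r1, r2:
  J6: (2, 3, 0)
  J2: (4, 2, 7)
  J3: (2, 2, 6)
  J8: (0, 0, 1)
  J1: (3, 0, 6)
  J7: (0, 2, 0)
(2) The state is UNSAFE.
Key observation: after J8, J7, J6 complete, (3, 4, 5) is the best the pool ever gets, yet each leftover process wants more r2.
Going as far as possible: J8, J7, J6; after that, nothing fits. Verifying each step:
  pool = (1, 1, 2)
  J8 needs (0, 0, 1) <= (1, 1, 2) -> finishes; pool += (0, 1, 1) = (1, 2, 3)
  J7 needs (0, 2, 0) <= (1, 2, 3) -> finishes; pool += (2, 1, 2) = (3, 3, 5)
  J6 needs (2, 3, 0) <= (3, 3, 5) -> finishes; pool += (0, 1, 0) = (3, 4, 5)
  J2 still needs (4, 2, 7) but only (3, 4, 5) is free — short on r3 and r2
  J3 still needs (2, 2, 6) but only (3, 4, 5) is free — short on r2
  J1 still needs (3, 0, 6) but only (3, 4, 5) is free — short on r2
Permanently blocked: J2, J3 and J1.
(3) Precisely 0 of the possible complete orderings are safe sequences.


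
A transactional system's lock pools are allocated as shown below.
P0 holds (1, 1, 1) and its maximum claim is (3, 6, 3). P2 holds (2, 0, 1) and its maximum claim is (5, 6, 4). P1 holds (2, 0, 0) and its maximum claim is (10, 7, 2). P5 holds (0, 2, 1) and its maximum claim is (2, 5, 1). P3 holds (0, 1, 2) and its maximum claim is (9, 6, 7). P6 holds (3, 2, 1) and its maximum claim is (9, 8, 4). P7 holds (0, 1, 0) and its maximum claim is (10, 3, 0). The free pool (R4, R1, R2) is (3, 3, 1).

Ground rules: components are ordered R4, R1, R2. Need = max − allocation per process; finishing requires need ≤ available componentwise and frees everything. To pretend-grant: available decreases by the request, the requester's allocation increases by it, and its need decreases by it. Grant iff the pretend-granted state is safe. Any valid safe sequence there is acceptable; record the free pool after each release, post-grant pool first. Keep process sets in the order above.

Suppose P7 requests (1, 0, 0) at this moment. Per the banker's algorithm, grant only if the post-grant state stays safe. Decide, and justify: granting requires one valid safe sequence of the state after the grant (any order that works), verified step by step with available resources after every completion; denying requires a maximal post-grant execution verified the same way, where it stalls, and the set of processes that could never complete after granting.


DENY — the pretend-granted state is unsafe.
Key observation: no order helps: past P5, P0, P2, the free pool tops out at (5, 6, 4), below what each blocked process needs in R4.
After a pretend grant, a maximal execution: P5, P0, P2 — then nothing else fits. Walking it through:
  pool = (2, 3, 1)
  run P5 (needs (2, 3, 0), free (2, 3, 1)); after release of (0, 2, 1) the pool is (2, 5, 2)
  run P0 (needs (2, 5, 2), free (2, 5, 2)); after release of (1, 1, 1) the pool is (3, 6, 3)
  run P2 (needs (3, 6, 3), free (3, 6, 3)); after release of (2, 0, 1) the pool is (5, 6, 4)
  blocked: P1 wants (8, 7, 2), pool (5, 6, 4) — not enough R4 and R1
  blocked: P3 wants (9, 5, 5), pool (5, 6, 4) — not enough R4 and R2
  blocked: P6 wants (6, 6, 3), pool (5, 6, 4) — not enough R4
  blocked: P7 wants (9, 2, 0), pool (5, 6, 4) — not enough R4
Post-grant, the permanently blocked set is P1, P3, P6 and P7.


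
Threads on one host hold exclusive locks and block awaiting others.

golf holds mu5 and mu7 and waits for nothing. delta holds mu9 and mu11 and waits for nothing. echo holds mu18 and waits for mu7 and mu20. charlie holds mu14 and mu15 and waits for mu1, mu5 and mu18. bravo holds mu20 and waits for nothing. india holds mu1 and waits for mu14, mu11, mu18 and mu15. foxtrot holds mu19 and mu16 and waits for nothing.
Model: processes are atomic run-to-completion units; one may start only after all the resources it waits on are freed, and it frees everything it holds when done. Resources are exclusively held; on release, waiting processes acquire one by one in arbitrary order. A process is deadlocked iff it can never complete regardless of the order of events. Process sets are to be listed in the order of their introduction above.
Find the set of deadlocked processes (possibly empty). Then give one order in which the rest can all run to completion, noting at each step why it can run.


Deadlocked: charlie and india.
Key observation: the loop charlie -> india -> charlie blocks itself forever; no other process is dragged down with it.
The rest can finish in the order bravo, golf, echo, foxtrot, delta.
Verifying each step:
  bravo: no waits; runs immediately, freeing mu20
  golf: no waits; runs immediately, freeing mu5 and mu7
  echo waits on mu7 and mu20 — all released -> runs and releases mu18
  foxtrot: no waits; runs immediately, freeing mu19 and mu16
  delta: no waits; runs immediately, freeing mu9 and mu11


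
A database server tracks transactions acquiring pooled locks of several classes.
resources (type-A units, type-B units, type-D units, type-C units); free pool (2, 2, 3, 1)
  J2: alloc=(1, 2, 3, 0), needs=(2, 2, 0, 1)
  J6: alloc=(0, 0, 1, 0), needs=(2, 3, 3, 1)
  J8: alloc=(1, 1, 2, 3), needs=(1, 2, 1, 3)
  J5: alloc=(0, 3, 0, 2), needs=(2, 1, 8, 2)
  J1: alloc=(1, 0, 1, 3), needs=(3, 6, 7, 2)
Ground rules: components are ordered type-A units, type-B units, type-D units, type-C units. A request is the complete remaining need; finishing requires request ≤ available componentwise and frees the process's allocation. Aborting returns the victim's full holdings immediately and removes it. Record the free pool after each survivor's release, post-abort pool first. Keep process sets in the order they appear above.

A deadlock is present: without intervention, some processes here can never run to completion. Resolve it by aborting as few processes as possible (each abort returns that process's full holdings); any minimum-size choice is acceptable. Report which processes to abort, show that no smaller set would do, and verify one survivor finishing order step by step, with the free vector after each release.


The answer: abort J1.
Key observation: J8 was stuck for good until J1 gave back (1, 0, 1, 3); in the order shown it finishes at step 2.
Minimality: the empty abort set fails — the state is deadlocked as it stands.
One survivor order: J2, J8, J5, J6. Check, step by step (post-abort pool first):
  pool = (3, 2, 4, 4)
  J2 needs (2, 2, 0, 1) <= (3, 2, 4, 4) -> finishes; pool += (1, 2, 3, 0) = (4, 4, 7, 4)
  J8 needs (1, 2, 1, 3) <= (4, 4, 7, 4) -> finishes; pool += (1, 1, 2, 3) = (5, 5, 9, 7)
  J5 needs (2, 1, 8, 2) <= (5, 5, 9, 7) -> finishes; pool += (0, 3, 0, 2) = (5, 8, 9, 9)
  J6 needs (2, 3, 3, 1) <= (5, 8, 9, 9) -> finishes; pool += (0, 0, 1, 0) = (5, 8, 10, 9)


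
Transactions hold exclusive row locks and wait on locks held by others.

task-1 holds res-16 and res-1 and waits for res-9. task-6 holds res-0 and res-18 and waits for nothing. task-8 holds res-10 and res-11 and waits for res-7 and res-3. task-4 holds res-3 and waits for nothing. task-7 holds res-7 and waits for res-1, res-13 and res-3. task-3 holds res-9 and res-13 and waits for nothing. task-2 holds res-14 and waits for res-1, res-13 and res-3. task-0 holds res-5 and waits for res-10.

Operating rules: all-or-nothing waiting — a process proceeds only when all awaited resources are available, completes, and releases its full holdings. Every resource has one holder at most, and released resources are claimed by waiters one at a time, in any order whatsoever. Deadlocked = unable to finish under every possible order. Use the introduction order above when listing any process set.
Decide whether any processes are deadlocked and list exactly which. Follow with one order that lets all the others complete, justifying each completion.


No process is deadlocked.
Key observation: although several processes wait, no cycle exists — each chain bottoms out at a free runner.
A valid finishing order for the others: task-4, task-3, task-1, task-7, task-8, task-2, task-0, task-6.
Verifying each step:
  run task-4 (it waits on nothing); releases res-3
  run task-3 (it waits on nothing); releases res-9 and res-13
  task-1: everything it awaited (res-9) is free; runs, freeing res-16 and res-1
  task-7: everything it awaited (res-1, res-13 and res-3) is free; runs, freeing res-7
  task-8: everything it awaited (res-7 and res-3) is free; runs, freeing res-10 and res-11
  task-2: everything it awaited (res-1, res-13 and res-3) is free; runs, freeing res-14
  task-0: everything it awaited (res-10) is free; runs, freeing res-5
  run task-6 (it waits on nothing); releases res-0 and res-18


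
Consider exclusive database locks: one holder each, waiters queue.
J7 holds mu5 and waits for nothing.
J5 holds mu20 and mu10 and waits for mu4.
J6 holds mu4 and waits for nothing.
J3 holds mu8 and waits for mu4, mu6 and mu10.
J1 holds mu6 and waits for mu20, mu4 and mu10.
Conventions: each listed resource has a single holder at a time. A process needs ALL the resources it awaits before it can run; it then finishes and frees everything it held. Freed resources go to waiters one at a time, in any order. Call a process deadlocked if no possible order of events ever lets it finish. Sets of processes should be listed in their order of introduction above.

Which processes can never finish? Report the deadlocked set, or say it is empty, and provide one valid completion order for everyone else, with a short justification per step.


The deadlocked set is empty.
Key observation: although several processes wait, no cycle exists — each chain bottoms out at a free runner.
A valid finishing order for the others: J6, J5, J1, J3, J7.
Check, step by step:
  J6 waits on nothing -> runs at once and releases mu4
  run J5 (all its waits — mu4 — are resolved); releases mu20 and mu10
  run J1 (all its waits — mu20, mu4 and mu10 — are resolved); releases mu6
  run J3 (all its waits — mu4, mu6 and mu10 — are resolved); releases mu8
  J7 waits on nothing -> runs at once and releases mu5


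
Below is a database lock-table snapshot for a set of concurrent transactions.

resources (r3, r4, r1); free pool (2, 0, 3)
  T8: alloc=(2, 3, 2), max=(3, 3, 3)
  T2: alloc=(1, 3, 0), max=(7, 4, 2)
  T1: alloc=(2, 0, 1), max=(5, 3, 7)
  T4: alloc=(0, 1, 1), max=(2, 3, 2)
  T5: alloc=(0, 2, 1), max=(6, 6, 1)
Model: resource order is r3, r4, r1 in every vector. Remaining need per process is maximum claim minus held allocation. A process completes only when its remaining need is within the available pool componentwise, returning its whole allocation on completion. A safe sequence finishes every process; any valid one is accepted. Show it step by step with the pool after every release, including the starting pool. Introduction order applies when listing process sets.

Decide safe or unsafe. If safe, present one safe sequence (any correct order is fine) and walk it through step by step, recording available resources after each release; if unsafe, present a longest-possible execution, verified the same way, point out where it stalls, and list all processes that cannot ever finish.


SAFE, for example via the order T8, T4, T1, T2, T5.
Key observation: reading the order forward, T1 is the first process whose need (3, 3, 6) meets the free pool (4, 4, 6) exactly on a resource it requests.
Verifying each step:
  pool = (2, 0, 3)
  T8: need (1, 0, 1) fits (2, 0, 3); releases (2, 3, 2), pool now (4, 3, 5)
  T4: need (2, 2, 1) fits (4, 3, 5); releases (0, 1, 1), pool now (4, 4, 6)
  T1: need (3, 3, 6) fits (4, 4, 6); releases (2, 0, 1), pool now (6, 4, 7)
  T2: need (6, 1, 2) fits (6, 4, 7); releases (1, 3, 0), pool now (7, 7, 7)
  T5: need (6, 4, 0) fits (7, 7, 7); releases (0, 2, 1), pool now (7, 9, 8)


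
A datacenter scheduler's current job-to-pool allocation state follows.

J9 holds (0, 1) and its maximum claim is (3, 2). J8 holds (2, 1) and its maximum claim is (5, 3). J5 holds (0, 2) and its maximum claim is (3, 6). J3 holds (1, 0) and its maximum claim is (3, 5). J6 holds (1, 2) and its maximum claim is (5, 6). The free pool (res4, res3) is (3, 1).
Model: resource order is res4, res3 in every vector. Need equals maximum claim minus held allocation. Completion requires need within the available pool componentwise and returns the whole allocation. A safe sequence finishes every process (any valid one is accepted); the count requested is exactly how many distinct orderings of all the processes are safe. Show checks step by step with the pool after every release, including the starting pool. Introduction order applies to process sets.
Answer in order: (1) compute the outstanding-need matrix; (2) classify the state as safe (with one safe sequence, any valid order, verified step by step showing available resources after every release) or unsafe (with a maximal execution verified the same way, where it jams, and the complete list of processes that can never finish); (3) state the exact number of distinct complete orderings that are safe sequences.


(1) Need matrix, components ordered res4, res3:
  J9: (3, 1)
  J8: (3, 2)
  J5: (3, 4)
  J3: (2, 5)
  J6: (4, 4)
(2) The state is UNSAFE.
Key observation: the pool after J9, J8 is (5, 3); every surviving request exceeds it in res3, so progress ends there.
A maximal execution: J9, J8 — then nothing else fits. Walking it through:
  pool = (3, 1)
  J9: need (3, 1) fits (3, 1); releases (0, 1), pool now (3, 2)
  J8: need (3, 2) fits (3, 2); releases (2, 1), pool now (5, 3)
  blocked: J5 wants (3, 4), pool (5, 3) — not enough res3
  blocked: J3 wants (2, 5), pool (5, 3) — not enough res3
  blocked: J6 wants (4, 4), pool (5, 3) — not enough res3
Processes that can never finish: J5, J3 and J6.
(3) The exact count: 0 of the possible complete orderings are safe sequences.


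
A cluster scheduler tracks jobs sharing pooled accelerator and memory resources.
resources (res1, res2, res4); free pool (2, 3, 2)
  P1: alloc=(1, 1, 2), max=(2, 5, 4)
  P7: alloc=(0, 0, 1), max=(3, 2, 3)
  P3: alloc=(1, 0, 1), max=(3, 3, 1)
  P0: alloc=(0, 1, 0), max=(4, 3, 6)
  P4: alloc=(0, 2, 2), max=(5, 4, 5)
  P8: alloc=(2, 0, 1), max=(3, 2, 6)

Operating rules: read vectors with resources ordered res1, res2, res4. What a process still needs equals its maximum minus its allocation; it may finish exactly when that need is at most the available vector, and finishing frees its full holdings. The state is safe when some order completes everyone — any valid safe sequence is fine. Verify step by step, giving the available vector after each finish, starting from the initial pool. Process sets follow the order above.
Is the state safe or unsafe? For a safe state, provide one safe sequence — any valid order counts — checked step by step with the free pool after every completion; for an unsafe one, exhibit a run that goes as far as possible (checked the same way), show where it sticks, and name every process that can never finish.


The state is UNSAFE.
Key observation: after P3, P7 the pool peaks at (3, 3, 4), and each blocked process is short somewhere: P1 on res2; P0 on res1, res4; P4 on res1; P8 on res4.
Going as far as possible: P3, P7; after that, nothing fits. Step-by-step check:
  pool = (2, 3, 2)
  run P3 (needs (2, 3, 0), free (2, 3, 2)); after release of (1, 0, 1) the pool is (3, 3, 3)
  run P7 (needs (3, 2, 2), free (3, 3, 3)); after release of (0, 0, 1) the pool is (3, 3, 4)
  P1 still needs (1, 4, 2) but only (3, 3, 4) is free — short on res2
  P0 still needs (4, 2, 6) but only (3, 3, 4) is free — short on res1 and res4
  P4 still needs (5, 2, 3) but only (3, 3, 4) is free — short on res1
  P8 still needs (1, 2, 5) but only (3, 3, 4) is free — short on res4
Permanently blocked: P1, P0, P4 and P8.


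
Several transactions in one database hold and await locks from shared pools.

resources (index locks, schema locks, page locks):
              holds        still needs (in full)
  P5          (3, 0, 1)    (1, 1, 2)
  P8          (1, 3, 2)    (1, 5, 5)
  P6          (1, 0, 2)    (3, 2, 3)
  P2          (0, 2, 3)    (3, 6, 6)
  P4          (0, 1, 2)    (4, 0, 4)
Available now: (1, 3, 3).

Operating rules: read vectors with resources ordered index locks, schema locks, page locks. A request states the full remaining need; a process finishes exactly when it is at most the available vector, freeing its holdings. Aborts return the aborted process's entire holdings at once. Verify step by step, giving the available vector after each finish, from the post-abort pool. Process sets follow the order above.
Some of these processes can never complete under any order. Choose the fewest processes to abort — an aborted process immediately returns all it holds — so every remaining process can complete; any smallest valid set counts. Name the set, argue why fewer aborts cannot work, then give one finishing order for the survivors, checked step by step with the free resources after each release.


Abort P2.
Key observation: aborting P2 returns (0, 2, 3), and P8 — hopeless before — runs at step 4 with the returned capacity in the pool.
Why nothing smaller works: aborting no one leaves the state deadlocked as given.
Survivors finish in the order: P5, P6, P4, P8. Verifying each step (pool after the aborts first):
  pool = (1, 5, 6)
  P5: need (1, 1, 2) fits (1, 5, 6); releases (3, 0, 1), pool now (4, 5, 7)
  P6: need (3, 2, 3) fits (4, 5, 7); releases (1, 0, 2), pool now (5, 5, 9)
  P4: need (4, 0, 4) fits (5, 5, 9); releases (0, 1, 2), pool now (5, 6, 11)
  P8: need (1, 5, 5) fits (5, 6, 11); releases (1, 3, 2), pool now (6, 9, 13)


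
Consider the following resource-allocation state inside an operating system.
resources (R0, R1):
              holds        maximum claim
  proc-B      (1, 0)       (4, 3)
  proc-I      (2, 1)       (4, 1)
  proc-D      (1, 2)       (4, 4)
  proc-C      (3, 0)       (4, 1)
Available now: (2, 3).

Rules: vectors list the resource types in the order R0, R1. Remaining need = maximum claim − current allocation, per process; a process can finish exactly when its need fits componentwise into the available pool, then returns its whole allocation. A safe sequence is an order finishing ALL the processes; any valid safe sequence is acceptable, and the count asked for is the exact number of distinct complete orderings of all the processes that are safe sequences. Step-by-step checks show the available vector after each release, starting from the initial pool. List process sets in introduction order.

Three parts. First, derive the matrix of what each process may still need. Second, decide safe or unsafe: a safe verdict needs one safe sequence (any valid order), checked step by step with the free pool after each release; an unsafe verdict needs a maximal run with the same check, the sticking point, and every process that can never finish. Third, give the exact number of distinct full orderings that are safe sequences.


(1) Remaining need (order R0, R1):
  proc-B: (3, 3)
  proc-I: (2, 0)
  proc-D: (3, 2)
  proc-C: (1, 1)
(2) SAFE, for example via the order proc-C, proc-I, proc-B, proc-D.
Key observation: the order never hits an exact fit; proc-C is the first step at the minimum slack of 1 on its requested resources ((1, 1), (2, 3) free).
Walking it through:
  pool = (2, 3)
  proc-C needs (1, 1) <= (2, 3) -> finishes; pool += (3, 0) = (5, 3)
  proc-I needs (2, 0) <= (5, 3) -> finishes; pool += (2, 1) = (7, 4)
  proc-B needs (3, 3) <= (7, 4) -> finishes; pool += (1, 0) = (8, 4)
  proc-D needs (3, 2) <= (8, 4) -> finishes; pool += (1, 2) = (9, 6)
(3) The exact count: 12 of the possible complete orderings are safe sequences.


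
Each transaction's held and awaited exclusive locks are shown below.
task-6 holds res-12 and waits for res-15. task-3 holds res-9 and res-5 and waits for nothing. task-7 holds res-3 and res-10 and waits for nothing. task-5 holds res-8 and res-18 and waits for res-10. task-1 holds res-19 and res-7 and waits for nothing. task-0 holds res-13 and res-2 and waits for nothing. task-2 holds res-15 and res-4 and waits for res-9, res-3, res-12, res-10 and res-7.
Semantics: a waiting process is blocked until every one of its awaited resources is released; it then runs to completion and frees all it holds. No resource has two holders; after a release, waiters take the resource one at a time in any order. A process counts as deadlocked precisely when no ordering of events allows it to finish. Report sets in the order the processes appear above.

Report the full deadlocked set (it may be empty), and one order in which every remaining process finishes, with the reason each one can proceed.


The deadlocked set is task-6 and task-2.
Key observation: the loop task-6 -> task-2 -> task-6 blocks itself forever; no other process is dragged down with it.
The rest can finish in the order task-3, task-7, task-1, task-5, task-0.
Verifying each step:
  task-3: no waits; runs immediately, freeing res-9 and res-5
  task-7: no waits; runs immediately, freeing res-3 and res-10
  task-1: no waits; runs immediately, freeing res-19 and res-7
  run task-5 (all its waits — res-10 — are resolved); releases res-8 and res-18
  task-0: no waits; runs immediately, freeing res-13 and res-2
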